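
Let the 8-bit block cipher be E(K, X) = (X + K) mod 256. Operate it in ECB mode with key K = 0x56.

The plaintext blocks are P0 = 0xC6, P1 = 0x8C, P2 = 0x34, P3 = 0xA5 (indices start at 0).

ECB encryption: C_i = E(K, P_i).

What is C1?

C1 = 0xE2

C1: E(K, 0x8C) = 0xE2.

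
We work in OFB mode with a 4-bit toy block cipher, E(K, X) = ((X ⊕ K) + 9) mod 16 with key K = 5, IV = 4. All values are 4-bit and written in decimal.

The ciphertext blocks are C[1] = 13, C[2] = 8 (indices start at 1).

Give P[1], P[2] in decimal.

OFB decryption: S_i = E(K, S_{i−1}) with S_{0} = IV; P_i = C_i ⊕ S_i.
P[1]: S = E(K, 4) = 10; 13 ⊕ 10 = 7.
P[2]: S = E(K, 10) = 8; 8 ⊕ 8 = 0.

P[1] = 7, P[2] = 0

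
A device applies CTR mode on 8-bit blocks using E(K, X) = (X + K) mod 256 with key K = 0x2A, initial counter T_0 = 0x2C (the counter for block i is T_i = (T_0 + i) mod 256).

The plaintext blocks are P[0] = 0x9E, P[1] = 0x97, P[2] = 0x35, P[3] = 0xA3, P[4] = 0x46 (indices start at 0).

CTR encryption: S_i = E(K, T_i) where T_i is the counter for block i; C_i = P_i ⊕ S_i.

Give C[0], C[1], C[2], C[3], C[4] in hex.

C[0]: T = 0x2C, S = E(K, T) = 0x56; 0x9E ⊕ 0x56 = 0xC8.
C[1]: T = 0x2D, S = E(K, T) = 0x57; 0x97 ⊕ 0x57 = 0xC0.
C[2]: T = 0x2E, S = E(K, T) = 0x58; 0x35 ⊕ 0x58 = 0x6D.
C[3]: T = 0x2F, S = E(K, T) = 0x59; 0xA3 ⊕ 0x59 = 0xFA.
C[4]: T = 0x30, S = E(K, T) = 0x5A; 0x46 ⊕ 0x5A = 0x1C.

C[0] = 0xC8, C[1] = 0xC0, C[2] = 0x6D, C[3] = 0xFA, C[4] = 0x1C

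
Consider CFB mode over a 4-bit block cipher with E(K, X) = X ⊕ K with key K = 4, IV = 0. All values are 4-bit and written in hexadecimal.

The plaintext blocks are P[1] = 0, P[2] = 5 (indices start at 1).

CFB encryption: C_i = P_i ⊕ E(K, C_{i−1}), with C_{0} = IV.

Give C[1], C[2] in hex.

C[1]: E(K, 0) = 4; 0 ⊕ 4 = 4.
C[2]: E(K, 4) = 0; 5 ⊕ 0 = 5.

C[1] = 4, C[2] = 5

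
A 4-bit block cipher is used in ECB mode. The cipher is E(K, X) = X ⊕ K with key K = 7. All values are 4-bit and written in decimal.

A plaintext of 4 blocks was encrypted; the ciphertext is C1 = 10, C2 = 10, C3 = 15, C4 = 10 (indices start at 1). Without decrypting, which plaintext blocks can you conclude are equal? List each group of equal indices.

ECB encrypts each block independently with the same key, so equal ciphertext blocks imply equal plaintext blocks.
C1 = C2 = C4 = 10, so P1 = P2 = P4.

P1 = P2 = P4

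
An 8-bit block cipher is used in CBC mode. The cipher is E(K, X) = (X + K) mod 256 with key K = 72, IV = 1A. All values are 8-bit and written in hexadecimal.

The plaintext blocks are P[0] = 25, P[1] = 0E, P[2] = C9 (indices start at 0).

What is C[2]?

CBC encryption: C_i = E(K, P_i ⊕ C_{i−1}), with C_{−1} = IV.
C[0]: P[0] ⊕ 1A = 3F; E(K, 3F) = B1.
C[1]: P[1] ⊕ B1 = BF; E(K, BF) = 31.
C[2]: P[2] ⊕ 31 = F8; E(K, F8) = 6A.

C[2] = 6A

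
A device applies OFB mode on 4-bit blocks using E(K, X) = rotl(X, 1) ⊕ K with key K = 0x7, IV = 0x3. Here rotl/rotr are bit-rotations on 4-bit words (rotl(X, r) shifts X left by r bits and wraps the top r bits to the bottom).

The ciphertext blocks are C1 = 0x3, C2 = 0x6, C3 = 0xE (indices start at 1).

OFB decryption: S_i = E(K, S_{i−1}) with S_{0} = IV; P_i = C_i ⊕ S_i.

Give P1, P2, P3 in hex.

P1 = 0x2, P2 = 0x3, P3 = 0x3

P1: S = E(K, 0x3) = 0x1; 0x3 ⊕ 0x1 = 0x2.
P2: S = E(K, 0x1) = 0x5; 0x6 ⊕ 0x5 = 0x3.
P3: S = E(K, 0x5) = 0xD; 0xE ⊕ 0xD = 0x3.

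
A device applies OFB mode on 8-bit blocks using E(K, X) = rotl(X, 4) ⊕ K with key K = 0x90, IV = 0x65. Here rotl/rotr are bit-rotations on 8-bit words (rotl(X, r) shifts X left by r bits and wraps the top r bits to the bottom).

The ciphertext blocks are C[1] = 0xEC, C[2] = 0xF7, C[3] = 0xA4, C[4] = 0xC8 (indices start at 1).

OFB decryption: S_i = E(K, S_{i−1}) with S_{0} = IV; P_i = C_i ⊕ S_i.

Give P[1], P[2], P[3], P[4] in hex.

P[1]: S = E(K, 0x65) = 0xC6; 0xEC ⊕ 0xC6 = 0x2A.
P[2]: S = E(K, 0xC6) = 0xFC; 0xF7 ⊕ 0xFC = 0x0B.
P[3]: S = E(K, 0xFC) = 0x5F; 0xA4 ⊕ 0x5F = 0xFB.
P[4]: S = E(K, 0x5F) = 0x65; 0xC8 ⊕ 0x65 = 0xAD.

P[1] = 0x2A, P[2] = 0x0B, P[3] = 0xFB, P[4] = 0xAD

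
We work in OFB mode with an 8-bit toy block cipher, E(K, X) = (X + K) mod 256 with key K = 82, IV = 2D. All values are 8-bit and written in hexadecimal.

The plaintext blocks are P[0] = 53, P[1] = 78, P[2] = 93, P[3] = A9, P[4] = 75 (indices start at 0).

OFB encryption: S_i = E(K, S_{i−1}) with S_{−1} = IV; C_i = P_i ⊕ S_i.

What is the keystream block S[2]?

C[0]: S = E(K, 2D) = AF; 53 ⊕ AF = FC.
C[1]: S = E(K, AF) = 31; 78 ⊕ 31 = 49.
C[2]: S = E(K, 31) = B3; 93 ⊕ B3 = 20.
So S[2] = B3.

B3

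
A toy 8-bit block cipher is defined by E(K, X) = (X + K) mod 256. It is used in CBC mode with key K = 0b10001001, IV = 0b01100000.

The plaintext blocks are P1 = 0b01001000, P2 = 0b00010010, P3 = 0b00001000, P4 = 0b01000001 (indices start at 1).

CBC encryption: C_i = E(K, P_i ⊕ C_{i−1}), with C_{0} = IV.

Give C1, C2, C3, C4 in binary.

C1 = 0b10110001, C2 = 0b00101100, C3 = 0b10101101, C4 = 0b01110101

C1: P1 ⊕ 0b01100000 = 0b00101000; E(K, 0b00101000) = 0b10110001.
C2: P2 ⊕ 0b10110001 = 0b10100011; E(K, 0b10100011) = 0b00101100.
C3: P3 ⊕ 0b00101100 = 0b00100100; E(K, 0b00100100) = 0b10101101.
C4: P4 ⊕ 0b10101101 = 0b11101100; E(K, 0b11101100) = 0b01110101.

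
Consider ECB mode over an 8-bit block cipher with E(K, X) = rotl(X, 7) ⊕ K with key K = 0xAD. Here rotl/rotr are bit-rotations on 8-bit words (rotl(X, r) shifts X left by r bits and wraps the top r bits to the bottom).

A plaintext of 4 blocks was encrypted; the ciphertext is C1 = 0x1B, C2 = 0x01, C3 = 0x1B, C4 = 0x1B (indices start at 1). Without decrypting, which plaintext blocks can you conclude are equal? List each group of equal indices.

ECB encrypts each block independently with the same key, so equal ciphertext blocks imply equal plaintext blocks.
C1 = C3 = C4 = 0x1B, so P1 = P3 = P4.

P1 = P3 = P4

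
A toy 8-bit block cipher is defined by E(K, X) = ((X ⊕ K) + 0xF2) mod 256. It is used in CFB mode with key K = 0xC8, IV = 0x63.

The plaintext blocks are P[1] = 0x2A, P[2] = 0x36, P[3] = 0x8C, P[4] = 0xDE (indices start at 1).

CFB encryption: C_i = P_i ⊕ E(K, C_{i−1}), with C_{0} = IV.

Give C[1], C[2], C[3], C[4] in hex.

C[1]: E(K, 0x63) = 0x9D; 0x2A ⊕ 0x9D = 0xB7.
C[2]: E(K, 0xB7) = 0x71; 0x36 ⊕ 0x71 = 0x47.
C[3]: E(K, 0x47) = 0x81; 0x8C ⊕ 0x81 = 0x0D.
C[4]: E(K, 0x0D) = 0xB7; 0xDE ⊕ 0xB7 = 0x69.

C[1] = 0xB7, C[2] = 0x47, C[3] = 0x0D, C[4] = 0x69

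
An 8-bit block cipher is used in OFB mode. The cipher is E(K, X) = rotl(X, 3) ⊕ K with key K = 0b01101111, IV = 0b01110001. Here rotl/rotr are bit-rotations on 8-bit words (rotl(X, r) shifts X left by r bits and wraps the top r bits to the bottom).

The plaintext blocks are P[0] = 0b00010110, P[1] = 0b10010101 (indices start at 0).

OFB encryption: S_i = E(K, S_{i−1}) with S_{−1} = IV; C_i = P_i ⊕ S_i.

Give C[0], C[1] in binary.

C[0]: S = E(K, 0b01110001) = 0b11100100; 0b00010110 ⊕ 0b11100100 = 0b11110010.
C[1]: S = E(K, 0b11100100) = 0b01001000; 0b10010101 ⊕ 0b01001000 = 0b11011101.

C[0] = 0b11110010, C[1] = 0b11011101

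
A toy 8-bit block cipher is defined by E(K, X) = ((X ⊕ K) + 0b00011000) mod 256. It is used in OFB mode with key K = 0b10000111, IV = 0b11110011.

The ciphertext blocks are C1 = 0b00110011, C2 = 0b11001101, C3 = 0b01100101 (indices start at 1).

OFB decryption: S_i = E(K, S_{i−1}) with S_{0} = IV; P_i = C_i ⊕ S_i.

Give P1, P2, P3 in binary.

P1: S = E(K, 0b11110011) = 0b10001100; 0b00110011 ⊕ 0b10001100 = 0b10111111.
P2: S = E(K, 0b10001100) = 0b00100011; 0b11001101 ⊕ 0b00100011 = 0b11101110.
P3: S = E(K, 0b00100011) = 0b10111100; 0b01100101 ⊕ 0b10111100 = 0b11011001.

P1 = 0b10111111, P2 = 0b11101110, P3 = 0b11011001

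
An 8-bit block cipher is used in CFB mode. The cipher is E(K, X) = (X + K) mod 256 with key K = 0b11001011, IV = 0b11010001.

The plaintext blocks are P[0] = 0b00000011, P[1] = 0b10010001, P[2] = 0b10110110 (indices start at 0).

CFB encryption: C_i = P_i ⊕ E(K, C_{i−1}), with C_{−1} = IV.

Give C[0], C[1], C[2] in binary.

C[0]: E(K, 0b11010001) = 0b10011100; 0b00000011 ⊕ 0b10011100 = 0b10011111.
C[1]: E(K, 0b10011111) = 0b01101010; 0b10010001 ⊕ 0b01101010 = 0b11111011.
C[2]: E(K, 0b11111011) = 0b11000110; 0b10110110 ⊕ 0b11000110 = 0b01110000.

C[0] = 0b10011111, C[1] = 0b11111011, C[2] = 0b01110000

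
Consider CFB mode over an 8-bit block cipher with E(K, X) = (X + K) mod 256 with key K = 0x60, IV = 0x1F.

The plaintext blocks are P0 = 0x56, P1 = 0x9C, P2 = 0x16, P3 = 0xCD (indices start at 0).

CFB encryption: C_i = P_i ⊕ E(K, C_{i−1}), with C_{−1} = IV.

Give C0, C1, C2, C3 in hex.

C0: E(K, 0x1F) = 0x7F; 0x56 ⊕ 0x7F = 0x29.
C1: E(K, 0x29) = 0x89; 0x9C ⊕ 0x89 = 0x15.
C2: E(K, 0x15) = 0x75; 0x16 ⊕ 0x75 = 0x63.
C3: E(K, 0x63) = 0xC3; 0xCD ⊕ 0xC3 = 0x0E.

C0 = 0x29, C1 = 0x15, C2 = 0x63, C3 = 0x0E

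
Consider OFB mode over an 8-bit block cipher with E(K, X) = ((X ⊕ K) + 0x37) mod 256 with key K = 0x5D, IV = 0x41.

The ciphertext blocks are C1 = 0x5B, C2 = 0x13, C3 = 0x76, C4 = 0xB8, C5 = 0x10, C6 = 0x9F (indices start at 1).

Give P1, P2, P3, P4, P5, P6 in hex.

OFB decryption: S_i = E(K, S_{i−1}) with S_{0} = IV; P_i = C_i ⊕ S_i.
P1: S = E(K, 0x41) = 0x53; 0x5B ⊕ 0x53 = 0x08.
P2: S = E(K, 0x53) = 0x45; 0x13 ⊕ 0x45 = 0x56.
P3: S = E(K, 0x45) = 0x4F; 0x76 ⊕ 0x4F = 0x39.
P4: S = E(K, 0x4F) = 0x49; 0xB8 ⊕ 0x49 = 0xF1.
P5: S = E(K, 0x49) = 0x4B; 0x10 ⊕ 0x4B = 0x5B.
P6: S = E(K, 0x4B) = 0x4D; 0x9F ⊕ 0x4D = 0xD2.

P1 = 0x08, P2 = 0x56, P3 = 0x39, P4 = 0xF1, P5 = 0x5B, P6 = 0xD2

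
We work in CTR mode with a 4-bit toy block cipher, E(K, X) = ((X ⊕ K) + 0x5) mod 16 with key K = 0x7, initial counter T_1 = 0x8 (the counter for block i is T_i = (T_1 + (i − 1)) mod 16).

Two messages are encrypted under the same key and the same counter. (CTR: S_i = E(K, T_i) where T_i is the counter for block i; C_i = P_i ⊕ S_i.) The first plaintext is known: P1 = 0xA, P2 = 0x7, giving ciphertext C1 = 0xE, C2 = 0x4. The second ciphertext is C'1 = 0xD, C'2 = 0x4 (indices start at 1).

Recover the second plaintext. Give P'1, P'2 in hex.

P'1 = 0x9, P'2 = 0x7

In CTR with a reused counter, both messages share the same keystream S_i, so C_i ⊕ C'_i = P_i ⊕ P'_i and thus P'_i = P_i ⊕ C_i ⊕ C'_i.
P'1: 0xA ⊕ 0xE ⊕ 0xD = 0x9.
P'2: 0x7 ⊕ 0x4 ⊕ 0x4 = 0x7.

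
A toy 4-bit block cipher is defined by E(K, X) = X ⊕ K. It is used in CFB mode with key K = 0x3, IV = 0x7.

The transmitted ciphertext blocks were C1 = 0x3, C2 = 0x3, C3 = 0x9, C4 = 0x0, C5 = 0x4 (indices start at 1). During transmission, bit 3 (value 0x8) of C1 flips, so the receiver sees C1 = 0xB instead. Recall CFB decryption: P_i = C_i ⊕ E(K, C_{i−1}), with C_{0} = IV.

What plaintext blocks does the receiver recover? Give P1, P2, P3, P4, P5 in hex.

P1 = 0xF, P2 = 0xB, P3 = 0x9, P4 = 0xA, P5 = 0x7

Only C1 changed, to 0xB. In CFB, a change in C_i flips the same bit in P_i and garbles P_{i+1}. Decrypting the received ciphertext:
P1: E(K, 0x7) = 0x4; 0xB ⊕ 0x4 = 0xF.
P2: E(K, 0xB) = 0x8; 0x3 ⊕ 0x8 = 0xB.
P3: E(K, 0x3) = 0x0; 0x9 ⊕ 0x0 = 0x9.
P4: E(K, 0x9) = 0xA; 0x0 ⊕ 0xA = 0xA.
P5: E(K, 0x0) = 0x3; 0x4 ⊕ 0x3 = 0x7.
Blocks that differ from the original plaintext: P1, P2.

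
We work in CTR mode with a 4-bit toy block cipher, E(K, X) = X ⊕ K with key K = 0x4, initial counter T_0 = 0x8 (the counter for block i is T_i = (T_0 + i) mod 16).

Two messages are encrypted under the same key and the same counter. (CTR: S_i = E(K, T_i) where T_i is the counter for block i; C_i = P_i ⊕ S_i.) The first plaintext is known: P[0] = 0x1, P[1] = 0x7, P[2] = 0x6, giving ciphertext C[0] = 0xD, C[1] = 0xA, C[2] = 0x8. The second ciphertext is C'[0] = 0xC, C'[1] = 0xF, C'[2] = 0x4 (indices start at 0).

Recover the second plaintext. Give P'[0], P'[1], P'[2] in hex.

P'[0] = 0x0, P'[1] = 0x2, P'[2] = 0xA

In CTR with a reused counter, both messages share the same keystream S_i, so C_i ⊕ C'_i = P_i ⊕ P'_i and thus P'_i = P_i ⊕ C_i ⊕ C'_i.
P'[0]: 0x1 ⊕ 0xD ⊕ 0xC = 0x0.
P'[1]: 0x7 ⊕ 0xA ⊕ 0xF = 0x2.
P'[2]: 0x6 ⊕ 0x8 ⊕ 0x4 = 0xA.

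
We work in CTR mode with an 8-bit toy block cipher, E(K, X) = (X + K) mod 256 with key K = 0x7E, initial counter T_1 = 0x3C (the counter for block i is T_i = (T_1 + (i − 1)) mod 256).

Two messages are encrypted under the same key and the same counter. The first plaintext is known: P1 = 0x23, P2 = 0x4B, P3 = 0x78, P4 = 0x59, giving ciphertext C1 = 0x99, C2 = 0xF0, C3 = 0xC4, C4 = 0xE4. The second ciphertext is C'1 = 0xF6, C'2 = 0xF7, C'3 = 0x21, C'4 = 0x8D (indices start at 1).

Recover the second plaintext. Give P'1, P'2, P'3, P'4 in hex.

P'1 = 0x4C, P'2 = 0x4C, P'3 = 0x9D, P'4 = 0x30

In CTR with a reused counter, both messages share the same keystream S_i, so C_i ⊕ C'_i = P_i ⊕ P'_i and thus P'_i = P_i ⊕ C_i ⊕ C'_i.
P'1: 0x23 ⊕ 0x99 ⊕ 0xF6 = 0x4C.
P'2: 0x4B ⊕ 0xF0 ⊕ 0xF7 = 0x4C.
P'3: 0x78 ⊕ 0xC4 ⊕ 0x21 = 0x9D.
P'4: 0x59 ⊕ 0xE4 ⊕ 0x8D = 0x30.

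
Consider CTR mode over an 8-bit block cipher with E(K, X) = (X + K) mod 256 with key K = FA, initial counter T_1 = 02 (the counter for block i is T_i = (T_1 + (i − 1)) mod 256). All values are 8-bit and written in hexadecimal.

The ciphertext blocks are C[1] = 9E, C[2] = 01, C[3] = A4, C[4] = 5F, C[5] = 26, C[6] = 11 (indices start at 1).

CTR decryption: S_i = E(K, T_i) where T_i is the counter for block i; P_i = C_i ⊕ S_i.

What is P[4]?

P[4]: T = 05, S = E(K, T) = FF; 5F ⊕ FF = A0.

P[4] = A0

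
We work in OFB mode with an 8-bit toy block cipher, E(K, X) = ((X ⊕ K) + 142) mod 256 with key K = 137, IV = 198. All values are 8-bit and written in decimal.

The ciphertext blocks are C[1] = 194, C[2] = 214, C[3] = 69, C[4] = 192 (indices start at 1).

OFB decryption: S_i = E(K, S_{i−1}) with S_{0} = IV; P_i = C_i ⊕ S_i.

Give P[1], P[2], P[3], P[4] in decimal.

P[1] = 31, P[2] = 52, P[3] = 188, P[4] = 62

P[1]: S = E(K, 198) = 221; 194 ⊕ 221 = 31.
P[2]: S = E(K, 221) = 226; 214 ⊕ 226 = 52.
P[3]: S = E(K, 226) = 249; 69 ⊕ 249 = 188.
P[4]: S = E(K, 249) = 254; 192 ⊕ 254 = 62.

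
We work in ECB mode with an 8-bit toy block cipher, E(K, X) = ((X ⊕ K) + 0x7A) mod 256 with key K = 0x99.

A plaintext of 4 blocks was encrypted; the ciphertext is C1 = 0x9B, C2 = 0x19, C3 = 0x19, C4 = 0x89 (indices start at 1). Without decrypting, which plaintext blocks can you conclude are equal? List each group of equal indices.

P2 = P3

ECB encrypts each block independently with the same key, so equal ciphertext blocks imply equal plaintext blocks.
C2 = C3 = 0x19, so P2 = P3.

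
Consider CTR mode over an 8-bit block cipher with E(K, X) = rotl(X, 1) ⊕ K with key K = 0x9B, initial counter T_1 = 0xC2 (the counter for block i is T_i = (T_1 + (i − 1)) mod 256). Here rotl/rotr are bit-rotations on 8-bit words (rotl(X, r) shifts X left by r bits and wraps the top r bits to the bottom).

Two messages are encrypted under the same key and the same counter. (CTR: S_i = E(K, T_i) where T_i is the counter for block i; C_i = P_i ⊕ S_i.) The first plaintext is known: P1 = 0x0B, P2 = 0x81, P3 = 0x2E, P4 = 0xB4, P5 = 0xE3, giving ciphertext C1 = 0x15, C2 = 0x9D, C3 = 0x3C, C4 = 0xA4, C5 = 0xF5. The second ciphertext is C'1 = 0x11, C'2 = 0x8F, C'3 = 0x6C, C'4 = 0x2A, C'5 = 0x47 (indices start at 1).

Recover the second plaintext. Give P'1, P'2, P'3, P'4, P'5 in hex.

In CTR with a reused counter, both messages share the same keystream S_i, so C_i ⊕ C'_i = P_i ⊕ P'_i and thus P'_i = P_i ⊕ C_i ⊕ C'_i.
P'1: 0x0B ⊕ 0x15 ⊕ 0x11 = 0x0F.
P'2: 0x81 ⊕ 0x9D ⊕ 0x8F = 0x93.
P'3: 0x2E ⊕ 0x3C ⊕ 0x6C = 0x7E.
P'4: 0xB4 ⊕ 0xA4 ⊕ 0x2A = 0x3A.
P'5: 0xE3 ⊕ 0xF5 ⊕ 0x47 = 0x51.

P'1 = 0x0F, P'2 = 0x93, P'3 = 0x7E, P'4 = 0x3A, P'5 = 0x51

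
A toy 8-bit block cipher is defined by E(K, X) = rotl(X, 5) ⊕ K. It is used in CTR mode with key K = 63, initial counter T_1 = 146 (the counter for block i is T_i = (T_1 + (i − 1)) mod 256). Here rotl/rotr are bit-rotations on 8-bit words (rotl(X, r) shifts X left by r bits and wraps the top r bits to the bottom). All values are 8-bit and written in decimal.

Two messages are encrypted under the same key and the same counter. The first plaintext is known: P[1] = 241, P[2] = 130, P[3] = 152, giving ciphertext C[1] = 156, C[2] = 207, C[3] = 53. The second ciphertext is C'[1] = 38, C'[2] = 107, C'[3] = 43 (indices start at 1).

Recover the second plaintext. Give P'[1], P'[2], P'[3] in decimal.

P'[1] = 75, P'[2] = 38, P'[3] = 134

In CTR with a reused counter, both messages share the same keystream S_i, so C_i ⊕ C'_i = P_i ⊕ P'_i and thus P'_i = P_i ⊕ C_i ⊕ C'_i.
P'[1]: 241 ⊕ 156 ⊕ 38 = 75.
P'[2]: 130 ⊕ 207 ⊕ 107 = 38.
P'[3]: 152 ⊕ 53 ⊕ 43 = 134.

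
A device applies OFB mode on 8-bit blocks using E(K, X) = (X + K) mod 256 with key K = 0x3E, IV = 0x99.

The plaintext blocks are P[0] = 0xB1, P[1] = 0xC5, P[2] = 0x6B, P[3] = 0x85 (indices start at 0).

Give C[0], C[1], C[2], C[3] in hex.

OFB encryption: S_i = E(K, S_{i−1}) with S_{−1} = IV; C_i = P_i ⊕ S_i.
C[0]: S = E(K, 0x99) = 0xD7; 0xB1 ⊕ 0xD7 = 0x66.
C[1]: S = E(K, 0xD7) = 0x15; 0xC5 ⊕ 0x15 = 0xD0.
C[2]: S = E(K, 0x15) = 0x53; 0x6B ⊕ 0x53 = 0x38.
C[3]: S = E(K, 0x53) = 0x91; 0x85 ⊕ 0x91 = 0x14.

C[0] = 0x66, C[1] = 0xD0, C[2] = 0x38, C[3] = 0x14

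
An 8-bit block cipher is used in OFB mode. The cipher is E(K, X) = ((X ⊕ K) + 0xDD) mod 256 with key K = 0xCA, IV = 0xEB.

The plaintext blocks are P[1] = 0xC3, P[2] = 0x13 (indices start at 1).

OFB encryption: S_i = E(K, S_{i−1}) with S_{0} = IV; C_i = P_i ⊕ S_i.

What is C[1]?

C[1] = 0x3D

C[1]: S = E(K, 0xEB) = 0xFE; 0xC3 ⊕ 0xFE = 0x3D.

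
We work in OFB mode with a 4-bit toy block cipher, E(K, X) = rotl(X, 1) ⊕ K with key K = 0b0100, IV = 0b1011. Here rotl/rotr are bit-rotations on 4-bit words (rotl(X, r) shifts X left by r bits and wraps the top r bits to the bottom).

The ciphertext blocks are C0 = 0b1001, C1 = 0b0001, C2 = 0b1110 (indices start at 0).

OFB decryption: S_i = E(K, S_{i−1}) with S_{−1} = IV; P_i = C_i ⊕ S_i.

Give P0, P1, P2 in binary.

P0: S = E(K, 0b1011) = 0b0011; 0b1001 ⊕ 0b0011 = 0b1010.
P1: S = E(K, 0b0011) = 0b0010; 0b0001 ⊕ 0b0010 = 0b0011.
P2: S = E(K, 0b0010) = 0b0000; 0b1110 ⊕ 0b0000 = 0b1110.

P0 = 0b1010, P1 = 0b0011, P2 = 0b1110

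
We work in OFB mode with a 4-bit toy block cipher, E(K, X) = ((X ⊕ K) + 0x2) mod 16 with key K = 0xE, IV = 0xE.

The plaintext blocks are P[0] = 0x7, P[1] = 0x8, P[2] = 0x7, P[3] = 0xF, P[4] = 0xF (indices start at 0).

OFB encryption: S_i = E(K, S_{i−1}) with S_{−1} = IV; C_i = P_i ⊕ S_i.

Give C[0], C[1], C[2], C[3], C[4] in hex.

C[0] = 0x5, C[1] = 0x6, C[2] = 0x5, C[3] = 0x1, C[4] = 0xD

C[0]: S = E(K, 0xE) = 0x2; 0x7 ⊕ 0x2 = 0x5.
C[1]: S = E(K, 0x2) = 0xE; 0x8 ⊕ 0xE = 0x6.
C[2]: S = E(K, 0xE) = 0x2; 0x7 ⊕ 0x2 = 0x5.
C[3]: S = E(K, 0x2) = 0xE; 0xF ⊕ 0xE = 0x1.
C[4]: S = E(K, 0xE) = 0x2; 0xF ⊕ 0x2 = 0xD.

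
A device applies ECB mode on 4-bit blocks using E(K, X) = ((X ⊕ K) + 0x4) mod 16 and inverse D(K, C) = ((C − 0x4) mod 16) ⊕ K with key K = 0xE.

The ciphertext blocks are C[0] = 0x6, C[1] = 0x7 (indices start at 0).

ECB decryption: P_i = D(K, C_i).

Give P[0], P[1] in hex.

P[0]: D(K, 0x6) = 0xC.
P[1]: D(K, 0x7) = 0xD.

P[0] = 0xC, P[1] = 0xD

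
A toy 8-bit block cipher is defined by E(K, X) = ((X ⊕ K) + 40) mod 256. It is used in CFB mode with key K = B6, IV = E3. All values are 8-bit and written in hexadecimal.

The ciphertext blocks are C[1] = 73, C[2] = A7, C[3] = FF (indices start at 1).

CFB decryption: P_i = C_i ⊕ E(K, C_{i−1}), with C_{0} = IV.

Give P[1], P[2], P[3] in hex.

P[1] = E6, P[2] = A2, P[3] = AE

P[1]: E(K, E3) = 95; 73 ⊕ 95 = E6.
P[2]: E(K, 73) = 05; A7 ⊕ 05 = A2.
P[3]: E(K, A7) = 51; FF ⊕ 51 = AE.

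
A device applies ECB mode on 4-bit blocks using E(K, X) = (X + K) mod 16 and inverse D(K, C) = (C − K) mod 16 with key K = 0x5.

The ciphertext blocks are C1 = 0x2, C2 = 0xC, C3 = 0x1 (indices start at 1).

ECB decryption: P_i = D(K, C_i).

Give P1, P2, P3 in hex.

P1: D(K, 0x2) = 0xD.
P2: D(K, 0xC) = 0x7.
P3: D(K, 0x1) = 0xC.

P1 = 0xD, P2 = 0x7, P3 = 0xC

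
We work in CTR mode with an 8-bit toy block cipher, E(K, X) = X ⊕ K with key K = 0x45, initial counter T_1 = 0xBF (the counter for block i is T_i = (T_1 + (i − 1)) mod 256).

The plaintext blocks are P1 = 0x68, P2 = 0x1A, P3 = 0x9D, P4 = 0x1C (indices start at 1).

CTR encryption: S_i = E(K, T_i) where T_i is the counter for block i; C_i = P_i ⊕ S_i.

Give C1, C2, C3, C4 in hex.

C1 = 0x92, C2 = 0x9F, C3 = 0x19, C4 = 0x9B

C1: T = 0xBF, S = E(K, T) = 0xFA; 0x68 ⊕ 0xFA = 0x92.
C2: T = 0xC0, S = E(K, T) = 0x85; 0x1A ⊕ 0x85 = 0x9F.
C3: T = 0xC1, S = E(K, T) = 0x84; 0x9D ⊕ 0x84 = 0x19.
C4: T = 0xC2, S = E(K, T) = 0x87; 0x1C ⊕ 0x87 = 0x9B.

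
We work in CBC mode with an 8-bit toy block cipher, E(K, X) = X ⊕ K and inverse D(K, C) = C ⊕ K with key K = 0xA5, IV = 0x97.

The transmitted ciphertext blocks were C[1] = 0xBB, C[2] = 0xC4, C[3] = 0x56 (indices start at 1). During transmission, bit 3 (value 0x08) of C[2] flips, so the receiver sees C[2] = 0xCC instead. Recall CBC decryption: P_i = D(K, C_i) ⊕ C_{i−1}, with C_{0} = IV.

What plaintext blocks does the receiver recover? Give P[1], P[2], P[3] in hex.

P[1] = 0x89, P[2] = 0xD2, P[3] = 0x3F

Only C[2] changed, to 0xCC. In CBC, a change in C_i garbles P_i and flips the same bit in P_{i+1}. Decrypting the received ciphertext:
P[1]: D(K, 0xBB) = 0x1E; 0x1E ⊕ 0x97 = 0x89.
P[2]: D(K, 0xCC) = 0x69; 0x69 ⊕ 0xBB = 0xD2.
P[3]: D(K, 0x56) = 0xF3; 0xF3 ⊕ 0xCC = 0x3F.
Blocks that differ from the original plaintext: P[2], P[3].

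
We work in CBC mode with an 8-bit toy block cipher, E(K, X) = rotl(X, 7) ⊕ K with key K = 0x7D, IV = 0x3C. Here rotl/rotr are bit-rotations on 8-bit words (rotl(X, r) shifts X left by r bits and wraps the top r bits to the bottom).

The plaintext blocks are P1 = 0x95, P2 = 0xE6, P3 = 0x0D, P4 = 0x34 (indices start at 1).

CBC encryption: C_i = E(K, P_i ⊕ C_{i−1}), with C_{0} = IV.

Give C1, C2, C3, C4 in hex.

C1: P1 ⊕ 0x3C = 0xA9; E(K, 0xA9) = 0xA9.
C2: P2 ⊕ 0xA9 = 0x4F; E(K, 0x4F) = 0xDA.
C3: P3 ⊕ 0xDA = 0xD7; E(K, 0xD7) = 0x96.
C4: P4 ⊕ 0x96 = 0xA2; E(K, 0xA2) = 0x2C.

C1 = 0xA9, C2 = 0xDA, C3 = 0x96, C4 = 0x2C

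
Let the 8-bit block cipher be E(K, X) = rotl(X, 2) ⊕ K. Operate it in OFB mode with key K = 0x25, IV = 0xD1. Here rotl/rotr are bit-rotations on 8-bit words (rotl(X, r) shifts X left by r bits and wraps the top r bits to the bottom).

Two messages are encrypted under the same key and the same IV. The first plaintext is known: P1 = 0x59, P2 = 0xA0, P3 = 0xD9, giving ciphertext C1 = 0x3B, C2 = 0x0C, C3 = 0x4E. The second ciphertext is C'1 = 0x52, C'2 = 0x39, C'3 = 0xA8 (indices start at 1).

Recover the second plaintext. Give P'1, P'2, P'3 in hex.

In OFB with a reused IV, both messages share the same keystream S_i, so C_i ⊕ C'_i = P_i ⊕ P'_i and thus P'_i = P_i ⊕ C_i ⊕ C'_i.
P'1: 0x59 ⊕ 0x3B ⊕ 0x52 = 0x30.
P'2: 0xA0 ⊕ 0x0C ⊕ 0x39 = 0x95.
P'3: 0xD9 ⊕ 0x4E ⊕ 0xA8 = 0x3F.

P'1 = 0x30, P'2 = 0x95, P'3 = 0x3F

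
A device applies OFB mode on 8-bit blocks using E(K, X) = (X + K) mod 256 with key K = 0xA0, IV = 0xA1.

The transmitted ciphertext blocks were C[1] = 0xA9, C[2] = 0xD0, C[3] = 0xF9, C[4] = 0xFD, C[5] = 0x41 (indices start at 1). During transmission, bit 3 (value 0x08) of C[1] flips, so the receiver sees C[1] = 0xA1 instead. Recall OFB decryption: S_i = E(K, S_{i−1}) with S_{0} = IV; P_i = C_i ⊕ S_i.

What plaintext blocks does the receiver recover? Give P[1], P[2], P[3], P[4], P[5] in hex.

P[1] = 0xE0, P[2] = 0x31, P[3] = 0x78, P[4] = 0xDC, P[5] = 0x80

Only C[1] changed, to 0xA1. In OFB, a change in C_i flips the same bit in P_i only; the keystream is unaffected. Decrypting the received ciphertext:
P[1]: S = E(K, 0xA1) = 0x41; 0xA1 ⊕ 0x41 = 0xE0.
P[2]: S = E(K, 0x41) = 0xE1; 0xD0 ⊕ 0xE1 = 0x31.
P[3]: S = E(K, 0xE1) = 0x81; 0xF9 ⊕ 0x81 = 0x78.
P[4]: S = E(K, 0x81) = 0x21; 0xFD ⊕ 0x21 = 0xDC.
P[5]: S = E(K, 0x21) = 0xC1; 0x41 ⊕ 0xC1 = 0x80.
Blocks that differ from the original plaintext: P[1].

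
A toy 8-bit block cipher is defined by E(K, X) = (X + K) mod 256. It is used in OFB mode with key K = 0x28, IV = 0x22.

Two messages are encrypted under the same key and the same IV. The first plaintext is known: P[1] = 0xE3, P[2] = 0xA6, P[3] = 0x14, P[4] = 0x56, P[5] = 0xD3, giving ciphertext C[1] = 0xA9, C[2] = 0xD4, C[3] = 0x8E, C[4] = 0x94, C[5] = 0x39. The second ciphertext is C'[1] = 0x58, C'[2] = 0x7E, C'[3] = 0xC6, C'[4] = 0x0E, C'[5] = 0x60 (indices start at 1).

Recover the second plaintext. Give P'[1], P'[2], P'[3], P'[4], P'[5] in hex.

P'[1] = 0x12, P'[2] = 0x0C, P'[3] = 0x5C, P'[4] = 0xCC, P'[5] = 0x8A

In OFB with a reused IV, both messages share the same keystream S_i, so C_i ⊕ C'_i = P_i ⊕ P'_i and thus P'_i = P_i ⊕ C_i ⊕ C'_i.
P'[1]: 0xE3 ⊕ 0xA9 ⊕ 0x58 = 0x12.
P'[2]: 0xA6 ⊕ 0xD4 ⊕ 0x7E = 0x0C.
P'[3]: 0x14 ⊕ 0x8E ⊕ 0xC6 = 0x5C.
P'[4]: 0x56 ⊕ 0x94 ⊕ 0x0E = 0xCC.
P'[5]: 0xD3 ⊕ 0x39 ⊕ 0x60 = 0x8A.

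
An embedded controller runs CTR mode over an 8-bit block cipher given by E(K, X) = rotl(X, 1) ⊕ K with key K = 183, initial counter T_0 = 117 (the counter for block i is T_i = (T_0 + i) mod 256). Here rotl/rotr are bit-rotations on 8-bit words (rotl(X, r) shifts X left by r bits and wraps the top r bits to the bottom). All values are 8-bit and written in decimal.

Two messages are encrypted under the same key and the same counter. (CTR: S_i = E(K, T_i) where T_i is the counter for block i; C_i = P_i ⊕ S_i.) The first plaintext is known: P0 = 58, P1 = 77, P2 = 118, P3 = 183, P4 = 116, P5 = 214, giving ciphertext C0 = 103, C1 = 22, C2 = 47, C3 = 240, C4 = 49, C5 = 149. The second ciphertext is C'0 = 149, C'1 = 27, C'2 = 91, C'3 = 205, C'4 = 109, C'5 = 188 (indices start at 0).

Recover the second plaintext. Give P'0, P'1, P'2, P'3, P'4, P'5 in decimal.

P'0 = 200, P'1 = 64, P'2 = 2, P'3 = 138, P'4 = 40, P'5 = 255

In CTR with a reused counter, both messages share the same keystream S_i, so C_i ⊕ C'_i = P_i ⊕ P'_i and thus P'_i = P_i ⊕ C_i ⊕ C'_i.
P'0: 58 ⊕ 103 ⊕ 149 = 200.
P'1: 77 ⊕ 22 ⊕ 27 = 64.
P'2: 118 ⊕ 47 ⊕ 91 = 2.
P'3: 183 ⊕ 240 ⊕ 205 = 138.
P'4: 116 ⊕ 49 ⊕ 109 = 40.
P'5: 214 ⊕ 149 ⊕ 188 = 255.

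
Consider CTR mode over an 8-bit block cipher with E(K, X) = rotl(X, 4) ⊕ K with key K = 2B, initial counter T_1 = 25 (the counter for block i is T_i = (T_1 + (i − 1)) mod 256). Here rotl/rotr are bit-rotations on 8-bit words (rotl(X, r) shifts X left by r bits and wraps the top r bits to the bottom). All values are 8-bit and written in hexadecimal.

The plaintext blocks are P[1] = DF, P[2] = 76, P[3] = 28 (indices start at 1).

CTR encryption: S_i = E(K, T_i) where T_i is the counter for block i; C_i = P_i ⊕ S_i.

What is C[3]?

C[1]: T = 25, S = E(K, T) = 79; DF ⊕ 79 = A6.
C[2]: T = 26, S = E(K, T) = 49; 76 ⊕ 49 = 3F.
C[3]: T = 27, S = E(K, T) = 59; 28 ⊕ 59 = 71.

C[3] = 71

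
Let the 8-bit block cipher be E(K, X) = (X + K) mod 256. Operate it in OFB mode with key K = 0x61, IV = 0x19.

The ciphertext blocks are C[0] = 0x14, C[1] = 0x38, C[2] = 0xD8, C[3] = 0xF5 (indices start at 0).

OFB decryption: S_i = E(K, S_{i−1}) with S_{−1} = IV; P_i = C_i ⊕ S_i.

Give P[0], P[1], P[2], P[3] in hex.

P[0] = 0x6E, P[1] = 0xE3, P[2] = 0xE4, P[3] = 0x68

P[0]: S = E(K, 0x19) = 0x7A; 0x14 ⊕ 0x7A = 0x6E.
P[1]: S = E(K, 0x7A) = 0xDB; 0x38 ⊕ 0xDB = 0xE3.
P[2]: S = E(K, 0xDB) = 0x3C; 0xD8 ⊕ 0x3C = 0xE4.
P[3]: S = E(K, 0x3C) = 0x9D; 0xF5 ⊕ 0x9D = 0x68.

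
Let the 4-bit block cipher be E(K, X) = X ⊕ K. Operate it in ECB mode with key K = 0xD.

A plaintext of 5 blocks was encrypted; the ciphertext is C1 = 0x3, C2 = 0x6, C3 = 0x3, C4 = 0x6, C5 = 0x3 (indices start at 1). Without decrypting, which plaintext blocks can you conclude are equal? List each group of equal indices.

ECB encrypts each block independently with the same key, so equal ciphertext blocks imply equal plaintext blocks.
C1 = C3 = C5 = 0x3, so P1 = P3 = P5.
C2 = C4 = 0x6, so P2 = P4.

P1 = P3 = P5; P2 = P4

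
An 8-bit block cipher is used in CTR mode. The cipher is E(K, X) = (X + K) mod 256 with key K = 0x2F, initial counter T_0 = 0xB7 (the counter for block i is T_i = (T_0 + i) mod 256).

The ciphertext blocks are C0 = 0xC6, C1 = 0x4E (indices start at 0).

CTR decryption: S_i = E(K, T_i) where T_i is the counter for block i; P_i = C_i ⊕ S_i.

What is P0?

P0 = 0x20

P0: T = 0xB7, S = E(K, T) = 0xE6; 0xC6 ⊕ 0xE6 = 0x20.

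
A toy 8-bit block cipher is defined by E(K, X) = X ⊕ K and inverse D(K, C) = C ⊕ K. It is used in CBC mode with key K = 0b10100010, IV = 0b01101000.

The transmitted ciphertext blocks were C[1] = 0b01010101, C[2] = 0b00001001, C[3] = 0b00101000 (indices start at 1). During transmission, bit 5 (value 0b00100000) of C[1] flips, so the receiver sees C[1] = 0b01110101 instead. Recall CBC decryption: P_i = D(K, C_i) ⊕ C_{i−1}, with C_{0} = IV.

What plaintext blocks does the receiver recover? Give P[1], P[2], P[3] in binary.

Only C[1] changed, to 0b01110101. In CBC, a change in C_i garbles P_i and flips the same bit in P_{i+1}. Decrypting the received ciphertext:
P[1]: D(K, 0b01110101) = 0b11010111; 0b11010111 ⊕ 0b01101000 = 0b10111111.
P[2]: D(K, 0b00001001) = 0b10101011; 0b10101011 ⊕ 0b01110101 = 0b11011110.
P[3]: D(K, 0b00101000) = 0b10001010; 0b10001010 ⊕ 0b00001001 = 0b10000011.
Blocks that differ from the original plaintext: P[1], P[2].

P[1] = 0b10111111, P[2] = 0b11011110, P[3] = 0b10000011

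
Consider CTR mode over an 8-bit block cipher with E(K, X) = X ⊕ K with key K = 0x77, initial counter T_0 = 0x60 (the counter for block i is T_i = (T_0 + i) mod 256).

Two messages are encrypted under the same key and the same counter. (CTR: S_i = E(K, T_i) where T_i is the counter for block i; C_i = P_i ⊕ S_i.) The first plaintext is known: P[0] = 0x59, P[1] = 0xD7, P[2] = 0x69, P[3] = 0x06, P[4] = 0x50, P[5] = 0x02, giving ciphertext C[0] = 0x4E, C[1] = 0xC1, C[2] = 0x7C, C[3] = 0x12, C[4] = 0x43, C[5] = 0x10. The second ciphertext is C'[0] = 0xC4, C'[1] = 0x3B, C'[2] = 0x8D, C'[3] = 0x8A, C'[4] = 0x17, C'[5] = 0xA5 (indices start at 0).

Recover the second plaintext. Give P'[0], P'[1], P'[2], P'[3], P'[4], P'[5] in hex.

P'[0] = 0xD3, P'[1] = 0x2D, P'[2] = 0x98, P'[3] = 0x9E, P'[4] = 0x04, P'[5] = 0xB7

In CTR with a reused counter, both messages share the same keystream S_i, so C_i ⊕ C'_i = P_i ⊕ P'_i and thus P'_i = P_i ⊕ C_i ⊕ C'_i.
P'[0]: 0x59 ⊕ 0x4E ⊕ 0xC4 = 0xD3.
P'[1]: 0xD7 ⊕ 0xC1 ⊕ 0x3B = 0x2D.
P'[2]: 0x69 ⊕ 0x7C ⊕ 0x8D = 0x98.
P'[3]: 0x06 ⊕ 0x12 ⊕ 0x8A = 0x9E.
P'[4]: 0x50 ⊕ 0x43 ⊕ 0x17 = 0x04.
P'[5]: 0x02 ⊕ 0x10 ⊕ 0xA5 = 0xB7.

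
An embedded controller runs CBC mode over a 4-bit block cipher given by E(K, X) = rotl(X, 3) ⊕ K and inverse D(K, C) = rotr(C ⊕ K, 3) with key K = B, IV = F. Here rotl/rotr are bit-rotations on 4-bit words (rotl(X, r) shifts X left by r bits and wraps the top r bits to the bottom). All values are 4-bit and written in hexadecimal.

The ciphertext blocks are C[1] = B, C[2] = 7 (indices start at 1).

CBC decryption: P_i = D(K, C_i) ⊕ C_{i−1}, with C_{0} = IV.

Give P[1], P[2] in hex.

P[1]: D(K, B) = 0; 0 ⊕ F = F.
P[2]: D(K, 7) = 9; 9 ⊕ B = 2.

P[1] = F, P[2] = 2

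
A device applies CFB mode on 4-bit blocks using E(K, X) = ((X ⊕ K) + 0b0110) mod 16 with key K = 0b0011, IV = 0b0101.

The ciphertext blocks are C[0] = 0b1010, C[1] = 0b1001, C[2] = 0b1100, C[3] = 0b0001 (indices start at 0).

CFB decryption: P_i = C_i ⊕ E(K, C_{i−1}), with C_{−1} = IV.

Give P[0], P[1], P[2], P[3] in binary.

P[0]: E(K, 0b0101) = 0b1100; 0b1010 ⊕ 0b1100 = 0b0110.
P[1]: E(K, 0b1010) = 0b1111; 0b1001 ⊕ 0b1111 = 0b0110.
P[2]: E(K, 0b1001) = 0b0000; 0b1100 ⊕ 0b0000 = 0b1100.
P[3]: E(K, 0b1100) = 0b0101; 0b0001 ⊕ 0b0101 = 0b0100.

P[0] = 0b0110, P[1] = 0b0110, P[2] = 0b1100, P[3] = 0b0100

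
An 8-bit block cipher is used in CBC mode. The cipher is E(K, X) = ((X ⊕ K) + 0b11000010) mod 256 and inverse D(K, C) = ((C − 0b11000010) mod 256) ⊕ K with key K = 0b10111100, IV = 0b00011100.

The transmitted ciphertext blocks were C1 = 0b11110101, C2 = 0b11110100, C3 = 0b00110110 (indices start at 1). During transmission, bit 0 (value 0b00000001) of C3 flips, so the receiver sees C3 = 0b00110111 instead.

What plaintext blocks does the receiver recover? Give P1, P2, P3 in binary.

CBC decryption: P_i = D(K, C_i) ⊕ C_{i−1}, with C_{0} = IV.
Only C3 changed, to 0b00110111. In CBC, a change in C_i garbles P_i and flips the same bit in P_{i+1}. Decrypting the received ciphertext:
P1: D(K, 0b11110101) = 0b10001111; 0b10001111 ⊕ 0b00011100 = 0b10010011.
P2: D(K, 0b11110100) = 0b10001110; 0b10001110 ⊕ 0b11110101 = 0b01111011.
P3: D(K, 0b00110111) = 0b11001001; 0b11001001 ⊕ 0b11110100 = 0b00111101.
Blocks that differ from the original plaintext: P3.

P1 = 0b10010011, P2 = 0b01111011, P3 = 0b00111101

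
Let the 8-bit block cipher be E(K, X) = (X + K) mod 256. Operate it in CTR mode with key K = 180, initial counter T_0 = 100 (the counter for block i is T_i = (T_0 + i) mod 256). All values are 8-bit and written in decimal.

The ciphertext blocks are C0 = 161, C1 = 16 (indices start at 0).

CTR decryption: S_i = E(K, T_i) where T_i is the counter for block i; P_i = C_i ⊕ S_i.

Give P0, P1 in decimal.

P0 = 185, P1 = 9

P0: T = 100, S = E(K, T) = 24; 161 ⊕ 24 = 185.
P1: T = 101, S = E(K, T) = 25; 16 ⊕ 25 = 9.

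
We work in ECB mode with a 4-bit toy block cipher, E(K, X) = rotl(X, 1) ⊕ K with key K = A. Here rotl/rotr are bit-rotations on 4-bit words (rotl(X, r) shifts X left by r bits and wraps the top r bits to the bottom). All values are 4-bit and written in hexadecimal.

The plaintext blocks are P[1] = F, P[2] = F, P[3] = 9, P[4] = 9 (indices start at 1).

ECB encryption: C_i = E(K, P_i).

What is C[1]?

C[1] = 5

C[1]: E(K, F) = 5.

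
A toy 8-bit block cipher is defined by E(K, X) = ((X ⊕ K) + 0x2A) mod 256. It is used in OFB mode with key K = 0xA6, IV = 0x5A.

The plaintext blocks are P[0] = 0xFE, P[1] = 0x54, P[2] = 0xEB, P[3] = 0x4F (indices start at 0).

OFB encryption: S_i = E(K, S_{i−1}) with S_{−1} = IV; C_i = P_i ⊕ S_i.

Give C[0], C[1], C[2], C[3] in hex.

C[0]: S = E(K, 0x5A) = 0x26; 0xFE ⊕ 0x26 = 0xD8.
C[1]: S = E(K, 0x26) = 0xAA; 0x54 ⊕ 0xAA = 0xFE.
C[2]: S = E(K, 0xAA) = 0x36; 0xEB ⊕ 0x36 = 0xDD.
C[3]: S = E(K, 0x36) = 0xBA; 0x4F ⊕ 0xBA = 0xF5.

C[0] = 0xD8, C[1] = 0xFE, C[2] = 0xDD, C[3] = 0xF5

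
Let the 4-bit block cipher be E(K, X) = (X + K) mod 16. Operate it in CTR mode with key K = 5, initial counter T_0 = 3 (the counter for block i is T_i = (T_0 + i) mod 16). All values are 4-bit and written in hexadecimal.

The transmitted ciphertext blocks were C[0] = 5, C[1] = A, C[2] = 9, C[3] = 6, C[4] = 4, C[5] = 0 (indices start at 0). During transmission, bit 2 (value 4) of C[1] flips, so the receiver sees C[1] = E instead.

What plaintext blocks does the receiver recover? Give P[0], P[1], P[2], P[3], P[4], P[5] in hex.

P[0] = D, P[1] = 7, P[2] = 3, P[3] = D, P[4] = 8, P[5] = D

CTR decryption: S_i = E(K, T_i) where T_i is the counter for block i; P_i = C_i ⊕ S_i.
Only C[1] changed, to E. In CTR, a change in C_i flips the same bit in P_i only; the keystream is unaffected. Decrypting the received ciphertext:
P[0]: T = 3, S = E(K, T) = 8; 5 ⊕ 8 = D.
P[1]: T = 4, S = E(K, T) = 9; E ⊕ 9 = 7.
P[2]: T = 5, S = E(K, T) = A; 9 ⊕ A = 3.
P[3]: T = 6, S = E(K, T) = B; 6 ⊕ B = D.
P[4]: T = 7, S = E(K, T) = C; 4 ⊕ C = 8.
P[5]: T = 8, S = E(K, T) = D; 0 ⊕ D = D.
Blocks that differ from the original plaintext: P[1].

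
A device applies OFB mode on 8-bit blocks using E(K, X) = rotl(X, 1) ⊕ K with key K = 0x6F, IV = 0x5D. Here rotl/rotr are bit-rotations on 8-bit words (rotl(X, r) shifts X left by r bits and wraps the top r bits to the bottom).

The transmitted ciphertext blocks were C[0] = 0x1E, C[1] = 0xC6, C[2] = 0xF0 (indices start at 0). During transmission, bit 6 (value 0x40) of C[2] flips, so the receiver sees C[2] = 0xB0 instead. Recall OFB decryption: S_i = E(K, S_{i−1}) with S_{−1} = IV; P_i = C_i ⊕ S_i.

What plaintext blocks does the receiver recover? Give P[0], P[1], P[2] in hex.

Only C[2] changed, to 0xB0. In OFB, a change in C_i flips the same bit in P_i only; the keystream is unaffected. Decrypting the received ciphertext:
P[0]: S = E(K, 0x5D) = 0xD5; 0x1E ⊕ 0xD5 = 0xCB.
P[1]: S = E(K, 0xD5) = 0xC4; 0xC6 ⊕ 0xC4 = 0x02.
P[2]: S = E(K, 0xC4) = 0xE6; 0xB0 ⊕ 0xE6 = 0x56.
Blocks that differ from the original plaintext: P[2].

P[0] = 0xCB, P[1] = 0x02, P[2] = 0x56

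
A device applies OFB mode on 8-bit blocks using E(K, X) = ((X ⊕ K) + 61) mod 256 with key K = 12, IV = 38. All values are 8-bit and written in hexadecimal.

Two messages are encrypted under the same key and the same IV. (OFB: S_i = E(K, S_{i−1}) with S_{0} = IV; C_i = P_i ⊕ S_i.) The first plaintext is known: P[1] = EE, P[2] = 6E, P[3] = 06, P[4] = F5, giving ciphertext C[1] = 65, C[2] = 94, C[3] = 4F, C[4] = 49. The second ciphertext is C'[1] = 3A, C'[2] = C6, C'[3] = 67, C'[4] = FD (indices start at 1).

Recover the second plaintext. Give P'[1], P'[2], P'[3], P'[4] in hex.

P'[1] = B1, P'[2] = 3C, P'[3] = 2E, P'[4] = 41

In OFB with a reused IV, both messages share the same keystream S_i, so C_i ⊕ C'_i = P_i ⊕ P'_i and thus P'_i = P_i ⊕ C_i ⊕ C'_i.
P'[1]: EE ⊕ 65 ⊕ 3A = B1.
P'[2]: 6E ⊕ 94 ⊕ C6 = 3C.
P'[3]: 06 ⊕ 4F ⊕ 67 = 2E.
P'[4]: F5 ⊕ 49 ⊕ FD = 41.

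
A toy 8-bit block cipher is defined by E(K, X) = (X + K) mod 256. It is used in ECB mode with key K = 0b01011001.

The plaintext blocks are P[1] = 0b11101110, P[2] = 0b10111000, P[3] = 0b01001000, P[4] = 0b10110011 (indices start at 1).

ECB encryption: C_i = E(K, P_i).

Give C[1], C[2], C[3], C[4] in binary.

C[1]: E(K, 0b11101110) = 0b01000111.
C[2]: E(K, 0b10111000) = 0b00010001.
C[3]: E(K, 0b01001000) = 0b10100001.
C[4]: E(K, 0b10110011) = 0b00001100.

C[1] = 0b01000111, C[2] = 0b00010001, C[3] = 0b10100001, C[4] = 0b00001100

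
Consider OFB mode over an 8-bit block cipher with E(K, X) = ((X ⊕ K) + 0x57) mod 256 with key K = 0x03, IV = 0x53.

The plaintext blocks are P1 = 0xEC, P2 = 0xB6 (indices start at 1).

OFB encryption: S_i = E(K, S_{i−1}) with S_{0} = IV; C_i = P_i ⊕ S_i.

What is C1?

C1 = 0x4B

C1: S = E(K, 0x53) = 0xA7; 0xEC ⊕ 0xA7 = 0x4B.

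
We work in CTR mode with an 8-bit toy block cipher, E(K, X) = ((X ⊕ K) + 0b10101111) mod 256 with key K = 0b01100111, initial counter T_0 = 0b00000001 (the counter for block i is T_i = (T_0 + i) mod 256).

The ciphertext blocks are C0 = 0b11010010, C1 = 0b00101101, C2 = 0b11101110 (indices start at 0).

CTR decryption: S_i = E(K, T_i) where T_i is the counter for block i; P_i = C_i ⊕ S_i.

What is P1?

P1: T = 0b00000010, S = E(K, T) = 0b00010100; 0b00101101 ⊕ 0b00010100 = 0b00111001.

P1 = 0b00111001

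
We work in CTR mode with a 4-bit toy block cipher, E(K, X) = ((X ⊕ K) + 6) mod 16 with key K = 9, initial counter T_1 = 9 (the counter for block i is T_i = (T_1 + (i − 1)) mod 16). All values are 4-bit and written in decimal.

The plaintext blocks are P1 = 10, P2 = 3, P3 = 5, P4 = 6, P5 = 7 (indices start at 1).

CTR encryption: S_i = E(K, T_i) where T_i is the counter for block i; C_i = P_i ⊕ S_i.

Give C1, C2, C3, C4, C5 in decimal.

C1: T = 9, S = E(K, T) = 6; 10 ⊕ 6 = 12.
C2: T = 10, S = E(K, T) = 9; 3 ⊕ 9 = 10.
C3: T = 11, S = E(K, T) = 8; 5 ⊕ 8 = 13.
C4: T = 12, S = E(K, T) = 11; 6 ⊕ 11 = 13.
C5: T = 13, S = E(K, T) = 10; 7 ⊕ 10 = 13.

C1 = 12, C2 = 10, C3 = 13, C4 = 13, C5 = 13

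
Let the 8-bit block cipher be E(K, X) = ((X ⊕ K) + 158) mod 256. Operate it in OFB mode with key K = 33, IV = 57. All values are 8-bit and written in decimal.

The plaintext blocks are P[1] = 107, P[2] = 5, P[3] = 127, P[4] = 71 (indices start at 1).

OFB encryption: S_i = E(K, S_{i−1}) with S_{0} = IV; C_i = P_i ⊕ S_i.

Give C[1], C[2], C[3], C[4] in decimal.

C[1]: S = E(K, 57) = 182; 107 ⊕ 182 = 221.
C[2]: S = E(K, 182) = 53; 5 ⊕ 53 = 48.
C[3]: S = E(K, 53) = 178; 127 ⊕ 178 = 205.
C[4]: S = E(K, 178) = 49; 71 ⊕ 49 = 118.

C[1] = 221, C[2] = 48, C[3] = 205, C[4] = 118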